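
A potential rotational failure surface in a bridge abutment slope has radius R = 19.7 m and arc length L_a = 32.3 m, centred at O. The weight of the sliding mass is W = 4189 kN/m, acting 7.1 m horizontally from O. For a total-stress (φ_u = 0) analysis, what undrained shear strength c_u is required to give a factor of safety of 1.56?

FS = c_u·L_a·R / (W·d), so c_u = FS·W·d / (L_a·R).
c_u = 1.56·4189·7.1 / (32.30·19.7) = 46397.4 / 636.31 = 72.92 kPa

c_u = 72.9 kPa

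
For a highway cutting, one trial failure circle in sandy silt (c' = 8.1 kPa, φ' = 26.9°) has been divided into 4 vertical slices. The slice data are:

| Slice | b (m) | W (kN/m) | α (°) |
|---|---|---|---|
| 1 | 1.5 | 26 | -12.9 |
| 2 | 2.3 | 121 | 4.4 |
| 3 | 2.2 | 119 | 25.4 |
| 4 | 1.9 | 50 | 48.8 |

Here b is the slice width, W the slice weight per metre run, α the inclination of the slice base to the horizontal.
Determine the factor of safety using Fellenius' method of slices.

Ordinary method of slices: FS = Σ[c'·Δl_i + (W_i cosα_i)·tanφ'] / Σ W_i sinα_i, with Δl_i = b_i / cosα_i.
Slice 1: Δl = 1.5/cos(-12.9°) = 1.539 m; N'_1 = 26·cos(-12.9°) = 25.3; c'Δl = 12.46; W sinα = -5.8
Slice 2: Δl = 2.3/cos4.4° = 2.307 m; N'_2 = 121·cos4.4° = 120.6; c'Δl = 18.69; W sinα = 9.3
Slice 3: Δl = 2.2/cos25.4° = 2.435 m; N'_3 = 119·cos25.4° = 107.5; c'Δl = 19.73; W sinα = 51.0
Slice 4: Δl = 1.9/cos48.8° = 2.885 m; N'_4 = 50·cos48.8° = 32.9; c'Δl = 23.36; W sinα = 37.6
Σc'Δl = 74.2 kN/m; ΣN' = 286.4 kN/m; ΣW sinα = 92.1 kN/m
Resisting = 74.2 + 286.4·tan26.9° = 74.2 + 145.3 = 219.5 kN/m
FS = 219.5 / 92.1 = 2.383

FS = 2.38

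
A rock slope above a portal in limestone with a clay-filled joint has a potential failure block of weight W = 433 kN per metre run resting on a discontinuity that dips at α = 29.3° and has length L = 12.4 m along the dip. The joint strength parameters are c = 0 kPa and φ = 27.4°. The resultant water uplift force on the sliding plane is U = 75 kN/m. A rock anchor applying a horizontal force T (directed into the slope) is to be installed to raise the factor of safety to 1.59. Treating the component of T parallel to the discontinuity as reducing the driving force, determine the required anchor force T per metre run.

Resolving forces along and normal to the sliding plane, with the horizontal anchor force T adding T·sinα to the effective normal force and T·cosα acting up the plane against the driving force:
FS = [cL + (W cosα − U + T sinα) tanφ] / [W sinα − T cosα]
Without the anchor: N' = 302.6 kN/m, driving T_d = 211.9 kN/m, resisting R = 0·12.4 + 302.6·tan27.4° = 156.9 kN/m, FS = 0.74.
Setting FS = 1.59 and solving for T:
1.59·(211.9 − T cos29.3°) = 156.9 + T sin29.3°·tan27.4°
T·(sin29.3°·tan27.4° + 1.59·cos29.3°) = 1.59·211.9 − 156.9
T·(0.4894·0.5184 + 1.59·0.8721) = 336.9 − 156.9 = 180.1
T·1.6403 = 180.1
T = 109.8 kN/m

T = 110 kN/m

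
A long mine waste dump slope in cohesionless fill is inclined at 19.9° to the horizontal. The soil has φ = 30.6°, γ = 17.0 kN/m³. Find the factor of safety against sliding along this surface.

FS = 1.63

For a dry cohesionless infinite slope the factor of safety is FS = tanφ / tanβ.
FS = tan30.6° / tan19.9° = 0.5914 / 0.3620 = 1.634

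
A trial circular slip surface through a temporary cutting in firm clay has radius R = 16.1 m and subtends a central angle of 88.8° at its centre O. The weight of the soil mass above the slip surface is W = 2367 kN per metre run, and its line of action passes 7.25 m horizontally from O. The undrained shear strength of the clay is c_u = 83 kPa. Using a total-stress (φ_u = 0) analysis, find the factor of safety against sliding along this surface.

Taking moments about the centre O, the resisting moment is provided by the undrained shear strength acting along the arc:
Arc length L_a = R·θ = 16.1·(88.8°·π/180) = 16.1·1.5499 = 24.95 m
M_R = c_u·L_a·R = 83·24.95·16.1 = 33344.2 kN·m/m
M_D = W·d = 2367·7.25 = 17160.8 kN·m/m
FS = M_R / M_D = 33344.2 / 17160.8 = 1.943

FS = 1.94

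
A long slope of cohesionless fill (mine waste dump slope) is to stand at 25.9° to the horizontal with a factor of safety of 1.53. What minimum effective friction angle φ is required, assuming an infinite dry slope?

FS = tanφ/tanβ ⇒ tanφ = FS · tanβ = 1.53 · tan25.9° = 0.7429
φ = arctan(0.7429) = 36.61°

φ = 36.6°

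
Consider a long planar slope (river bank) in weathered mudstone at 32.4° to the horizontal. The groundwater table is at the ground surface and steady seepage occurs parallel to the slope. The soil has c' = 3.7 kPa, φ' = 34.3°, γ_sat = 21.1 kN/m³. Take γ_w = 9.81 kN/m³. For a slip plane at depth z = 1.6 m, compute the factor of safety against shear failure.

With seepage parallel to the slope and the water table at the surface, the effective normal stress on the slip plane uses the buoyant unit weight γ' = γ_sat − γ_w while the driving shear stress uses γ_sat:
FS = [c' + γ' z cos²β tanφ'] / [γ_sat z sinβ cosβ]
γ' = 21.1 − 9.81 = 11.29 kN/m³
Numerator = 3.7 + 11.29·1.6·cos²32.4°·tan34.3° = 3.7 + 11.29·1.6·0.7129·0.6822 = 12.485 kPa
Denominator = 21.1·1.6·sin32.4°·cos32.4° = 21.1·1.6·0.5358·0.8443 = 15.273 kPa
FS = 12.485 / 15.273 = 0.817

FS = 0.82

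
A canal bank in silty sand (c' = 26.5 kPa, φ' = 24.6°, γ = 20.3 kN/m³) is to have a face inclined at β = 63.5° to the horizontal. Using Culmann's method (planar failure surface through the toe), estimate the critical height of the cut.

Culmann's analysis gives the critical failure plane at α_cr = (β + φ')/2 = (63.5 + 24.6)/2 = 44.0°, and the critical height
H_c = (4c'/γ) · sinβ cosφ' / [1 − cos(β − φ')]
    = (4·26.5/20.3) · sin63.5°·cos24.6° / [1 − cos(38.9°)]
    = 5.222 · 0.8949·0.9092 / [1 − 0.7782]
    = 5.222 · 0.8137 / 0.2218
    = 19.16 m

H_c = 19.16 m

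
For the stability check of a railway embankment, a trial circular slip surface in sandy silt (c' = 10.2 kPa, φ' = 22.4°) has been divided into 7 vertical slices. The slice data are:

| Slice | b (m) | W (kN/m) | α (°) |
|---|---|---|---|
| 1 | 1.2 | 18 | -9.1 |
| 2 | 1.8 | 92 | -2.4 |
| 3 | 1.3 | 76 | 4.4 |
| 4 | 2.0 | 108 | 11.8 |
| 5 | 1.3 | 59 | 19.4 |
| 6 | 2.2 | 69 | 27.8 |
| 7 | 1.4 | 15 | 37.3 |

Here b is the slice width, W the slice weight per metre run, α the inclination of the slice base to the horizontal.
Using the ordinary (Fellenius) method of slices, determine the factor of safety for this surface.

FS = 3.60

Ordinary method of slices: FS = Σ[c'·Δl_i + (W_i cosα_i)·tanφ'] / Σ W_i sinα_i, with Δl_i = b_i / cosα_i.
Slice 1: Δl = 1.2/cos(-9.1°) = 1.215 m; N'_1 = 18·cos(-9.1°) = 17.8; c'Δl = 12.40; W sinα = -2.8
Slice 2: Δl = 1.8/cos(-2.4°) = 1.802 m; N'_2 = 92·cos(-2.4°) = 91.9; c'Δl = 18.38; W sinα = -3.9
Slice 3: Δl = 1.3/cos4.4° = 1.304 m; N'_3 = 76·cos4.4° = 75.8; c'Δl = 13.30; W sinα = 5.8
Slice 4: Δl = 2.0/cos11.8° = 2.043 m; N'_4 = 108·cos11.8° = 105.7; c'Δl = 20.84; W sinα = 22.1
Slice 5: Δl = 1.3/cos19.4° = 1.378 m; N'_5 = 59·cos19.4° = 55.7; c'Δl = 14.06; W sinα = 19.6
Slice 6: Δl = 2.2/cos27.8° = 2.487 m; N'_6 = 69·cos27.8° = 61.0; c'Δl = 25.37; W sinα = 32.2
Slice 7: Δl = 1.4/cos37.3° = 1.760 m; N'_7 = 15·cos37.3° = 11.9; c'Δl = 17.95; W sinα = 9.1
Σc'Δl = 122.3 kN/m; ΣN' = 419.8 kN/m; ΣW sinα = 82.1 kN/m
Resisting = 122.3 + 419.8·tan22.4° = 122.3 + 173.0 = 295.3 kN/m
FS = 295.3 / 82.1 = 3.598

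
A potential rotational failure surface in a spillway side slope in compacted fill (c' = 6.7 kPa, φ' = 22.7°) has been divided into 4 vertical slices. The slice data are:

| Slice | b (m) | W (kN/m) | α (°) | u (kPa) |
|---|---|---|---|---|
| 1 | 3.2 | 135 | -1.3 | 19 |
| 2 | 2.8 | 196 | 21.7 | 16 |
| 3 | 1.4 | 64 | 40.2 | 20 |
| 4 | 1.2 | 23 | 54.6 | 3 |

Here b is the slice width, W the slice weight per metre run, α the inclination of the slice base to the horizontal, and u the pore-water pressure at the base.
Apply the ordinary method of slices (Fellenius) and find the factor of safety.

Ordinary method of slices: FS = Σ[c'·Δl_i + (W_i cosα_i − u_i·Δl_i)·tanφ'] / Σ W_i sinα_i, with Δl_i = b_i / cosα_i.
Slice 1: Δl = 3.2/cos(-1.3°) = 3.201 m; N'_1 = 135·cos(-1.3°) − 19·3.201 = 74.1; c'Δl = 21.45; W sinα = -3.1
Slice 2: Δl = 2.8/cos21.7° = 3.014 m; N'_2 = 196·cos21.7° − 16·3.014 = 133.9; c'Δl = 20.19; W sinα = 72.5
Slice 3: Δl = 1.4/cos40.2° = 1.833 m; N'_3 = 64·cos40.2° − 20·1.833 = 12.2; c'Δl = 12.28; W sinα = 41.3
Slice 4: Δl = 1.2/cos54.6° = 2.072 m; N'_4 = 23·cos54.6° − 3·2.072 = 7.1; c'Δl = 13.88; W sinα = 18.7
Σc'Δl = 67.8 kN/m; ΣN' = 227.4 kN/m; ΣW sinα = 129.5 kN/m
Resisting = 67.8 + 227.4·tan22.7° = 67.8 + 95.1 = 162.9 kN/m
FS = 162.9 / 129.5 = 1.258

FS = 1.26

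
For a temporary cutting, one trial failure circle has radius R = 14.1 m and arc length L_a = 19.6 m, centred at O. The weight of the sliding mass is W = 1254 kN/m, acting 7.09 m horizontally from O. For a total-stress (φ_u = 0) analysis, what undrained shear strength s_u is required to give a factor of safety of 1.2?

s_u = 38.6 kPa

FS = s_u·L_a·R / (W·d), so s_u = FS·W·d / (L_a·R).
s_u = 1.2·1254·7.09 / (19.60·14.1) = 10669.0 / 276.36 = 38.61 kPa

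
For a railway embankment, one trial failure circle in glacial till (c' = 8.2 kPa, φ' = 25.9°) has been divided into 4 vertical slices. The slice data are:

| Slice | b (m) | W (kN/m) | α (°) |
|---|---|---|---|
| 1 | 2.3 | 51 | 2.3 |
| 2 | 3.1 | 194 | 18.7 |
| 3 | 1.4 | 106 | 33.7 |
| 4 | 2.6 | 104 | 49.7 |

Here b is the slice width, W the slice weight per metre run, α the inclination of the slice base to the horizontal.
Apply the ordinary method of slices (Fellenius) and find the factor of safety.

FS = 1.39

Ordinary method of slices: FS = Σ[c'·Δl_i + (W_i cosα_i)·tanφ'] / Σ W_i sinα_i, with Δl_i = b_i / cosα_i.
Slice 1: Δl = 2.3/cos2.3° = 2.302 m; N'_1 = 51·cos2.3° = 51.0; c'Δl = 18.88; W sinα = 2.0
Slice 2: Δl = 3.1/cos18.7° = 3.273 m; N'_2 = 194·cos18.7° = 183.8; c'Δl = 26.84; W sinα = 62.2
Slice 3: Δl = 1.4/cos33.7° = 1.683 m; N'_3 = 106·cos33.7° = 88.2; c'Δl = 13.80; W sinα = 58.8
Slice 4: Δl = 2.6/cos49.7° = 4.020 m; N'_4 = 104·cos49.7° = 67.3; c'Δl = 32.96; W sinα = 79.3
Σc'Δl = 92.5 kN/m; ΣN' = 390.2 kN/m; ΣW sinα = 202.4 kN/m
Resisting = 92.5 + 390.2·tan25.9° = 92.5 + 189.5 = 281.9 kN/m
FS = 281.9 / 202.4 = 1.393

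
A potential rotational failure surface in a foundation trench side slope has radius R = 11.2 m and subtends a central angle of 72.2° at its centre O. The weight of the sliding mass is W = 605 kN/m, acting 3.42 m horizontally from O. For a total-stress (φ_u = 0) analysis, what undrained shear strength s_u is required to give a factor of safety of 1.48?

FS = s_u·L_a·R / (W·d), so s_u = FS·W·d / (L_a·R).
Arc length L_a = R·θ = 11.2·(72.2°·π/180) = 11.2·1.2601 = 14.11 m
s_u = 1.48·605·3.42 / (14.11·11.2) = 3062.3 / 158.07 = 19.37 kPa

s_u = 19.4 kPa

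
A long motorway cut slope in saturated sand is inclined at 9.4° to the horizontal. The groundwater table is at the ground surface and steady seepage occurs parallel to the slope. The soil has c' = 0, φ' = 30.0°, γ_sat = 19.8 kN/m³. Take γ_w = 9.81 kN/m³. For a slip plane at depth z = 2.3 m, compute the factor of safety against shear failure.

With seepage parallel to the slope and the water table at the surface, the effective normal stress on the slip plane uses the buoyant unit weight γ' = γ_sat − γ_w while the driving shear stress uses γ_sat:
FS = [c' + γ' z cos²β tanφ'] / [γ_sat z sinβ cosβ]
(For c' = 0 this reduces to FS = (γ'/γ_sat)·tanφ'/tanβ.)
γ' = 19.8 − 9.81 = 9.99 kN/m³
Numerator = 0.0 + 9.99·2.3·cos²9.4°·tan30.0° = 0.0 + 9.99·2.3·0.9733·0.5774 = 12.912 kPa
Denominator = 19.8·2.3·sin9.4°·cos9.4° = 19.8·2.3·0.1633·0.9866 = 7.338 kPa
FS = 12.912 / 7.338 = 1.760

FS = 1.76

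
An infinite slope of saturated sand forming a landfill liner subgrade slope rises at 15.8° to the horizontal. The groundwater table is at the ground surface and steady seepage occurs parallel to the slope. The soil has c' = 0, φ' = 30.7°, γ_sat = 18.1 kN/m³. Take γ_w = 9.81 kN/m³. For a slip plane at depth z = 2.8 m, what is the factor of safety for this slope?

FS = 0.96

With seepage parallel to the slope and the water table at the surface, the effective normal stress on the slip plane uses the buoyant unit weight γ' = γ_sat − γ_w while the driving shear stress uses γ_sat:
FS = [c' + γ' z cos²β tanφ'] / [γ_sat z sinβ cosβ]
(For c' = 0 this reduces to FS = (γ'/γ_sat)·tanφ'/tanβ.)
γ' = 18.1 − 9.81 = 8.29 kN/m³
Numerator = 0.0 + 8.29·2.8·cos²15.8°·tan30.7° = 0.0 + 8.29·2.8·0.9259·0.5938 = 12.761 kPa
Denominator = 18.1·2.8·sin15.8°·cos15.8° = 18.1·2.8·0.2723·0.9622 = 13.278 kPa
FS = 12.761 / 13.278 = 0.961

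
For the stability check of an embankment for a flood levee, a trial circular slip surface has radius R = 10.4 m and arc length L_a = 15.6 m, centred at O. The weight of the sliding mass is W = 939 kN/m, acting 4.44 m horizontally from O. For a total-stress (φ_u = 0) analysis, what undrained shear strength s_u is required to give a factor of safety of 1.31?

s_u = 33.7 kPa

FS = s_u·L_a·R / (W·d), so s_u = FS·W·d / (L_a·R).
s_u = 1.31·939·4.44 / (15.60·10.4) = 5461.6 / 162.24 = 33.66 kPa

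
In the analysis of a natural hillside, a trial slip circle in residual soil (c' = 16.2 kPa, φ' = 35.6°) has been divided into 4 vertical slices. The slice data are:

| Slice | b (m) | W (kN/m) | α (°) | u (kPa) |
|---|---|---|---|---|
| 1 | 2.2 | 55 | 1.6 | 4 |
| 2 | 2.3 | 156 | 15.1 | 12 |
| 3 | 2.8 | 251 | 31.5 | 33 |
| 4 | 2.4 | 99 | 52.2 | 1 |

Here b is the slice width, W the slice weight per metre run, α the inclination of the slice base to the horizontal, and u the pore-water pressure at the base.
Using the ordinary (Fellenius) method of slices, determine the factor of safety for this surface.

Ordinary method of slices: FS = Σ[c'·Δl_i + (W_i cosα_i − u_i·Δl_i)·tanφ'] / Σ W_i sinα_i, with Δl_i = b_i / cosα_i.
Slice 1: Δl = 2.2/cos1.6° = 2.201 m; N'_1 = 55·cos1.6° − 4·2.201 = 46.2; c'Δl = 35.65; W sinα = 1.5
Slice 2: Δl = 2.3/cos15.1° = 2.382 m; N'_2 = 156·cos15.1° − 12·2.382 = 122.0; c'Δl = 38.59; W sinα = 40.6
Slice 3: Δl = 2.8/cos31.5° = 3.284 m; N'_3 = 251·cos31.5° − 33·3.284 = 105.6; c'Δl = 53.20; W sinα = 131.1
Slice 4: Δl = 2.4/cos52.2° = 3.916 m; N'_4 = 99·cos52.2° − 1·3.916 = 56.8; c'Δl = 63.44; W sinα = 78.2
Σc'Δl = 190.9 kN/m; ΣN' = 330.6 kN/m; ΣW sinα = 251.5 kN/m
Resisting = 190.9 + 330.6·tan35.6° = 190.9 + 236.7 = 427.6 kN/m
FS = 427.6 / 251.5 = 1.700

FS = 1.70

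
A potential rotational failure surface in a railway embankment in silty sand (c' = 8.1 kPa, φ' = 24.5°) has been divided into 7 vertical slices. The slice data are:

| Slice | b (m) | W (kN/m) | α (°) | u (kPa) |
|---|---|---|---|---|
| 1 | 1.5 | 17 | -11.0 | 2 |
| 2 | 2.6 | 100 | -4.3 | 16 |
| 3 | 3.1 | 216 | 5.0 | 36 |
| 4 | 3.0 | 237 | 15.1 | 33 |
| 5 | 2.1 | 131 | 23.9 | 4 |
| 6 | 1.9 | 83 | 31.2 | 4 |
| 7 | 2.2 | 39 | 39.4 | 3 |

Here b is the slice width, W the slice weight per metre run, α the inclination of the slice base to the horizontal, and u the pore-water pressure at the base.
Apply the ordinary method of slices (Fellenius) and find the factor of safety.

FS = 1.94

Ordinary method of slices: FS = Σ[c'·Δl_i + (W_i cosα_i − u_i·Δl_i)·tanφ'] / Σ W_i sinα_i, with Δl_i = b_i / cosα_i.
Slice 1: Δl = 1.5/cos(-11.0°) = 1.528 m; N'_1 = 17·cos(-11.0°) − 2·1.528 = 13.6; c'Δl = 12.38; W sinα = -3.2
Slice 2: Δl = 2.6/cos(-4.3°) = 2.607 m; N'_2 = 100·cos(-4.3°) − 16·2.607 = 58.0; c'Δl = 21.12; W sinα = -7.5
Slice 3: Δl = 3.1/cos5.0° = 3.112 m; N'_3 = 216·cos5.0° − 36·3.112 = 103.2; c'Δl = 25.21; W sinα = 18.8
Slice 4: Δl = 3.0/cos15.1° = 3.107 m; N'_4 = 237·cos15.1° − 33·3.107 = 126.3; c'Δl = 25.17; W sinα = 61.7
Slice 5: Δl = 2.1/cos23.9° = 2.297 m; N'_5 = 131·cos23.9° − 4·2.297 = 110.6; c'Δl = 18.61; W sinα = 53.1
Slice 6: Δl = 1.9/cos31.2° = 2.221 m; N'_6 = 83·cos31.2° − 4·2.221 = 62.1; c'Δl = 17.99; W sinα = 43.0
Slice 7: Δl = 2.2/cos39.4° = 2.847 m; N'_7 = 39·cos39.4° − 3·2.847 = 21.6; c'Δl = 23.06; W sinα = 24.8
Σc'Δl = 143.5 kN/m; ΣN' = 495.3 kN/m; ΣW sinα = 190.6 kN/m
Resisting = 143.5 + 495.3·tan24.5° = 143.5 + 225.7 = 369.3 kN/m
FS = 369.3 / 190.6 = 1.937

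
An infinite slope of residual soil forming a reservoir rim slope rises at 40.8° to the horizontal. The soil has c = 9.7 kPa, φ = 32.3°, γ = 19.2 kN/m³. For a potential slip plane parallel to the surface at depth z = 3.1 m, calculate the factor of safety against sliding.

FS = 1.06

For an infinite slope with a slip plane parallel to the surface (no pore pressure): FS = [c + γz cos²β tanφ] / [γz sinβ cosβ].
γz = 19.2·3.1 = 59.52 kN/m²
Numerator = 9.7 + 59.52·cos²40.8°·tan32.3° = 9.7 + 59.52·0.5730·0.6322 = 31.262 kPa
Denominator = 59.52·sin40.8°·cos40.8° = 59.52·0.6534·0.7570 = 29.441 kPa
FS = 31.262 / 29.441 = 1.062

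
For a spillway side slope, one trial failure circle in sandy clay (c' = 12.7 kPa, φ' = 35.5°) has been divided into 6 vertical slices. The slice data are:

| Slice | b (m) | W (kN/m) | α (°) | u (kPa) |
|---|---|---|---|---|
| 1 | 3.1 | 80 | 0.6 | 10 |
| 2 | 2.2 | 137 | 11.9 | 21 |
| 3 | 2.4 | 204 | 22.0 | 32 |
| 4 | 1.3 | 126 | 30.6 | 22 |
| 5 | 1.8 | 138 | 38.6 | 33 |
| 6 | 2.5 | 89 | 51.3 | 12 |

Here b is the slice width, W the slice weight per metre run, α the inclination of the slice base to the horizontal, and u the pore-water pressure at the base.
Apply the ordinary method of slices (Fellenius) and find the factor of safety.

Ordinary method of slices: FS = Σ[c'·Δl_i + (W_i cosα_i − u_i·Δl_i)·tanφ'] / Σ W_i sinα_i, with Δl_i = b_i / cosα_i.
Slice 1: Δl = 3.1/cos0.6° = 3.100 m; N'_1 = 80·cos0.6° − 10·3.100 = 49.0; c'Δl = 39.37; W sinα = 0.8
Slice 2: Δl = 2.2/cos11.9° = 2.248 m; N'_2 = 137·cos11.9° − 21·2.248 = 86.8; c'Δl = 28.55; W sinα = 28.2
Slice 3: Δl = 2.4/cos22.0° = 2.588 m; N'_3 = 204·cos22.0° − 32·2.588 = 106.3; c'Δl = 32.87; W sinα = 76.4
Slice 4: Δl = 1.3/cos30.6° = 1.510 m; N'_4 = 126·cos30.6° − 22·1.510 = 75.2; c'Δl = 19.18; W sinα = 64.1
Slice 5: Δl = 1.8/cos38.6° = 2.303 m; N'_5 = 138·cos38.6° − 33·2.303 = 31.8; c'Δl = 29.25; W sinα = 86.1
Slice 6: Δl = 2.5/cos51.3° = 3.998 m; N'_6 = 89·cos51.3° − 12·3.998 = 7.7; c'Δl = 50.78; W sinα = 69.5
Σc'Δl = 200.0 kN/m; ΣN' = 356.9 kN/m; ΣW sinα = 325.2 kN/m
Resisting = 200.0 + 356.9·tan35.5° = 200.0 + 254.6 = 454.6 kN/m
FS = 454.6 / 325.2 = 1.398

FS = 1.40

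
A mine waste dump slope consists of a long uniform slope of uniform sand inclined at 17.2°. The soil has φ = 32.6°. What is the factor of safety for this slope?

For a dry cohesionless infinite slope the factor of safety is FS = tanφ / tanβ.
FS = tan32.6° / tan17.2° = 0.6395 / 0.3096 = 2.066

FS = 2.07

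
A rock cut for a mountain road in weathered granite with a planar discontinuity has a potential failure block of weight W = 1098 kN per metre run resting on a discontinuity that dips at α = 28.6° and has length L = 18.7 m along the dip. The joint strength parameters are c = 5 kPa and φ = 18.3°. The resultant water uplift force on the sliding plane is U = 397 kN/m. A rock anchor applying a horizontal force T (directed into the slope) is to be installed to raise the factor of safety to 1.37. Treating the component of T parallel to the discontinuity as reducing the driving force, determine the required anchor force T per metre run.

T = 323 kN/m

Resolving forces along and normal to the sliding plane, with the horizontal anchor force T adding T·sinα to the effective normal force and T·cosα acting up the plane against the driving force:
FS = [cL + (W cosα − U + T sinα) tanφ] / [W sinα − T cosα]
Without the anchor: N' = 567.0 kN/m, driving T_d = 525.6 kN/m, resisting R = 5·18.7 + 567.0·tan18.3° = 281.0 kN/m, FS = 0.53.
Setting FS = 1.37 and solving for T:
1.37·(525.6 − T cos28.6°) = 281.0 + T sin28.6°·tan18.3°
T·(sin28.6°·tan18.3° + 1.37·cos28.6°) = 1.37·525.6 − 281.0
T·(0.4787·0.3307 + 1.37·0.8780) = 720.1 − 281.0 = 439.1
T·1.3611 = 439.1
T = 322.6 kN/m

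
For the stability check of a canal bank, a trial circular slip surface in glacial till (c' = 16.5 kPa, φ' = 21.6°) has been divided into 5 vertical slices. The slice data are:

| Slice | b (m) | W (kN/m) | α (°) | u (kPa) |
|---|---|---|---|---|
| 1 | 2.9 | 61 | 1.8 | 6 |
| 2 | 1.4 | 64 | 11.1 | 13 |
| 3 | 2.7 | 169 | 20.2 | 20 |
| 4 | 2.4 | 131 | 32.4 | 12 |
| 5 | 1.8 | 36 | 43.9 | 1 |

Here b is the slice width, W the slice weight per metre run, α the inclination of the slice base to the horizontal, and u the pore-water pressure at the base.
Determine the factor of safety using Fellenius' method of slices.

FS = 1.92

Ordinary method of slices: FS = Σ[c'·Δl_i + (W_i cosα_i − u_i·Δl_i)·tanφ'] / Σ W_i sinα_i, with Δl_i = b_i / cosα_i.
Slice 1: Δl = 2.9/cos1.8° = 2.901 m; N'_1 = 61·cos1.8° − 6·2.901 = 43.6; c'Δl = 47.87; W sinα = 1.9
Slice 2: Δl = 1.4/cos11.1° = 1.427 m; N'_2 = 64·cos11.1° − 13·1.427 = 44.3; c'Δl = 23.54; W sinα = 12.3
Slice 3: Δl = 2.7/cos20.2° = 2.877 m; N'_3 = 169·cos20.2° − 20·2.877 = 101.1; c'Δl = 47.47; W sinα = 58.4
Slice 4: Δl = 2.4/cos32.4° = 2.842 m; N'_4 = 131·cos32.4° − 12·2.842 = 76.5; c'Δl = 46.90; W sinα = 70.2
Slice 5: Δl = 1.8/cos43.9° = 2.498 m; N'_5 = 36·cos43.9° − 1·2.498 = 23.4; c'Δl = 41.22; W sinα = 25.0
Σc'Δl = 207.0 kN/m; ΣN' = 288.8 kN/m; ΣW sinα = 167.7 kN/m
Resisting = 207.0 + 288.8·tan21.6° = 207.0 + 114.4 = 321.4 kN/m
FS = 321.4 / 167.7 = 1.916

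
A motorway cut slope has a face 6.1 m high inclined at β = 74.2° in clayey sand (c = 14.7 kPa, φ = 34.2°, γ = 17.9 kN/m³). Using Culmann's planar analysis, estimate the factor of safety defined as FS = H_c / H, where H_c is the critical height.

H_c = (4c/γ) · sinβ cosφ / [1 − cos(β − φ)]
    = (4·14.7/17.9) · sin74.2°·cos34.2° / [1 − cos40.0°]
    = 3.285 · 0.7958 / 0.2340 = 11.17 m
FS = H_c / H = 11.17 / 6.1 = 1.832

FS = 1.83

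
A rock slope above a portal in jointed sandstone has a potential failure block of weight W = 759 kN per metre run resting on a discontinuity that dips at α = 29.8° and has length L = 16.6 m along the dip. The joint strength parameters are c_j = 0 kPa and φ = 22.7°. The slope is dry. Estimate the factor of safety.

Resolving the block weight along and normal to the plane and applying the Mohr–Coulomb strength on the joint:
N' = W cosα = 759·cos29.8° = 658.6 kN/m
Driving force T = W sinα = 759·sin29.8° = 377.2 kN/m
Resisting force R = c_j·L + N'·tanφ = 0·16.6 + 658.6·tan22.7° = 0.0 + 275.5 = 275.5 kN/m
FS = R / T = 275.5 / 377.2 = 0.730

FS = 0.73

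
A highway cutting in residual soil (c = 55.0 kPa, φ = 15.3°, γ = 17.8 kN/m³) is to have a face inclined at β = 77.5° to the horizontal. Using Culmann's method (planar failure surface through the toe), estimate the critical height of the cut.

Culmann's analysis gives the critical failure plane at α_cr = (β + φ)/2 = (77.5 + 15.3)/2 = 46.4°, and the critical height
H_c = (4c/γ) · sinβ cosφ / [1 − cos(β − φ)]
    = (4·55.0/17.8) · sin77.5°·cos15.3° / [1 − cos(62.2°)]
    = 12.360 · 0.9763·0.9646 / [1 − 0.4664]
    = 12.360 · 0.9417 / 0.5336
    = 21.81 m

H_c = 21.81 m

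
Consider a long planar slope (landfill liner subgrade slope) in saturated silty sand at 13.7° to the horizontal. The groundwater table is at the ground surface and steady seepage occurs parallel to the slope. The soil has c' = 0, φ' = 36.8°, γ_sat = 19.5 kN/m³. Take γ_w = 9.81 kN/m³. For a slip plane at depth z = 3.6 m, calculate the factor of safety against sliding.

FS = 1.52

With seepage parallel to the slope and the water table at the surface, the effective normal stress on the slip plane uses the buoyant unit weight γ' = γ_sat − γ_w while the driving shear stress uses γ_sat:
FS = [c' + γ' z cos²β tanφ'] / [γ_sat z sinβ cosβ]
(For c' = 0 this reduces to FS = (γ'/γ_sat)·tanφ'/tanβ.)
γ' = 19.5 − 9.81 = 9.69 kN/m³
Numerator = 0.0 + 9.69·3.6·cos²13.7°·tan36.8° = 0.0 + 9.69·3.6·0.9439·0.7481 = 24.633 kPa
Denominator = 19.5·3.6·sin13.7°·cos13.7° = 19.5·3.6·0.2368·0.9715 = 16.153 kPa
FS = 24.633 / 16.153 = 1.525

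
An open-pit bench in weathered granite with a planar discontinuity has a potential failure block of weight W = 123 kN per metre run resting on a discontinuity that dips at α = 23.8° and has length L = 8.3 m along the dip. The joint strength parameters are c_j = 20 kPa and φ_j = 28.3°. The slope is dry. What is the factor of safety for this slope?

FS = 4.57

Resolving the block weight along and normal to the plane and applying the Mohr–Coulomb strength on the joint:
N' = W cosα = 123·cos23.8° = 112.5 kN/m
Driving force T = W sinα = 123·sin23.8° = 49.6 kN/m
Resisting force R = c_j·L + N'·tanφ_j = 20·8.3 + 112.5·tan28.3° = 166.0 + 60.6 = 226.6 kN/m
FS = R / T = 226.6 / 49.6 = 4.565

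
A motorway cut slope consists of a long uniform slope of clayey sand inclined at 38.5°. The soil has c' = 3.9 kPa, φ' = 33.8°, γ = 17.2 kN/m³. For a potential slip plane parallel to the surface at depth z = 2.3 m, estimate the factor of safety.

For an infinite slope with a slip plane parallel to the surface (no pore pressure): FS = [c' + γz cos²β tanφ'] / [γz sinβ cosβ].
γz = 17.2·2.3 = 39.56 kN/m²
Numerator = 3.9 + 39.56·cos²38.5°·tan33.8° = 3.9 + 39.56·0.6125·0.6694 = 20.120 kPa
Denominator = 39.56·sin38.5°·cos38.5° = 39.56·0.6225·0.7826 = 19.273 kPa
FS = 20.120 / 19.273 = 1.044

FS = 1.04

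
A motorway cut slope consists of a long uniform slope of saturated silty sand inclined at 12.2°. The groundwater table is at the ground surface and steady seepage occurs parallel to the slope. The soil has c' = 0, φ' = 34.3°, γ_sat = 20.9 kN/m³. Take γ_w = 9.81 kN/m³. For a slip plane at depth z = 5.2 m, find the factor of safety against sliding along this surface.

FS = 1.67

With seepage parallel to the slope and the water table at the surface, the effective normal stress on the slip plane uses the buoyant unit weight γ' = γ_sat − γ_w while the driving shear stress uses γ_sat:
FS = [c' + γ' z cos²β tanφ'] / [γ_sat z sinβ cosβ]
(For c' = 0 this reduces to FS = (γ'/γ_sat)·tanφ'/tanβ.)
γ' = 20.9 − 9.81 = 11.09 kN/m³
Numerator = 0.0 + 11.09·5.2·cos²12.2°·tan34.3° = 0.0 + 11.09·5.2·0.9553·0.6822 = 37.582 kPa
Denominator = 20.9·5.2·sin12.2°·cos12.2° = 20.9·5.2·0.2113·0.9774 = 22.448 kPa
FS = 37.582 / 22.448 = 1.674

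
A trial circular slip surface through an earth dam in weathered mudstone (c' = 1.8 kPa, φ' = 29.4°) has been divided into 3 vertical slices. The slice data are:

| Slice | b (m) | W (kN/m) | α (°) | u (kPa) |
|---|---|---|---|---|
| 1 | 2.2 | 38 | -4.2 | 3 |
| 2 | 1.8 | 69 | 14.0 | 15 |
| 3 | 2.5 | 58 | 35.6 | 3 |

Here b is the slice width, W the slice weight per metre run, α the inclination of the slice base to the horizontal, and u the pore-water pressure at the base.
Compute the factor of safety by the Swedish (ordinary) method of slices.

FS = 1.55

Ordinary method of slices: FS = Σ[c'·Δl_i + (W_i cosα_i − u_i·Δl_i)·tanφ'] / Σ W_i sinα_i, with Δl_i = b_i / cosα_i.
Slice 1: Δl = 2.2/cos(-4.2°) = 2.206 m; N'_1 = 38·cos(-4.2°) − 3·2.206 = 31.3; c'Δl = 3.97; W sinα = -2.8
Slice 2: Δl = 1.8/cos14.0° = 1.855 m; N'_2 = 69·cos14.0° − 15·1.855 = 39.1; c'Δl = 3.34; W sinα = 16.7
Slice 3: Δl = 2.5/cos35.6° = 3.075 m; N'_3 = 58·cos35.6° − 3·3.075 = 37.9; c'Δl = 5.53; W sinα = 33.8
Σc'Δl = 12.8 kN/m; ΣN' = 108.3 kN/m; ΣW sinα = 47.7 kN/m
Resisting = 12.8 + 108.3·tan29.4° = 12.8 + 61.0 = 73.9 kN/m
FS = 73.9 / 47.7 = 1.550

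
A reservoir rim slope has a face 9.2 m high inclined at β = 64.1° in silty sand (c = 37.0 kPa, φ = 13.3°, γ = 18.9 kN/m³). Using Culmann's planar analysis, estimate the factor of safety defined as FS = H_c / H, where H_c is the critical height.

H_c = (4c/γ) · sinβ cosφ / [1 − cos(β − φ)]
    = (4·37.0/18.9) · sin64.1°·cos13.3° / [1 − cos50.8°]
    = 7.831 · 0.8754 / 0.3680 = 18.63 m
FS = H_c / H = 18.63 / 9.2 = 2.025

FS = 2.02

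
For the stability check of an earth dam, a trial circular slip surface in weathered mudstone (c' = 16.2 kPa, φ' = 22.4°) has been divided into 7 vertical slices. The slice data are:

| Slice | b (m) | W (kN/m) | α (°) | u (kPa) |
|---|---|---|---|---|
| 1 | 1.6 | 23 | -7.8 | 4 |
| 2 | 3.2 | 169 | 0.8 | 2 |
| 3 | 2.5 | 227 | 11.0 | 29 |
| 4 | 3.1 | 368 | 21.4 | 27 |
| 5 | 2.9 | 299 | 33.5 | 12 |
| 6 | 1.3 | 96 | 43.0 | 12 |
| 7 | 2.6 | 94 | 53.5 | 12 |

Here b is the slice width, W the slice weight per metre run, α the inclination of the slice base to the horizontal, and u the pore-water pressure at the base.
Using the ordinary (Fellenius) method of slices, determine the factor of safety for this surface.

Ordinary method of slices: FS = Σ[c'·Δl_i + (W_i cosα_i − u_i·Δl_i)·tanφ'] / Σ W_i sinα_i, with Δl_i = b_i / cosα_i.
Slice 1: Δl = 1.6/cos(-7.8°) = 1.615 m; N'_1 = 23·cos(-7.8°) − 4·1.615 = 16.3; c'Δl = 26.16; W sinα = -3.1
Slice 2: Δl = 3.2/cos0.8° = 3.200 m; N'_2 = 169·cos0.8° − 2·3.200 = 162.6; c'Δl = 51.85; W sinα = 2.4
Slice 3: Δl = 2.5/cos11.0° = 2.547 m; N'_3 = 227·cos11.0° − 29·2.547 = 149.0; c'Δl = 41.26; W sinα = 43.3
Slice 4: Δl = 3.1/cos21.4° = 3.330 m; N'_4 = 368·cos21.4° − 27·3.330 = 252.7; c'Δl = 53.94; W sinα = 134.3
Slice 5: Δl = 2.9/cos33.5° = 3.478 m; N'_5 = 299·cos33.5° − 12·3.478 = 207.6; c'Δl = 56.34; W sinα = 165.0
Slice 6: Δl = 1.3/cos43.0° = 1.778 m; N'_6 = 96·cos43.0° − 12·1.778 = 48.9; c'Δl = 28.80; W sinα = 65.5
Slice 7: Δl = 2.6/cos53.5° = 4.371 m; N'_7 = 94·cos53.5° − 12·4.371 = 3.5; c'Δl = 70.81; W sinα = 75.6
Σc'Δl = 329.1 kN/m; ΣN' = 840.6 kN/m; ΣW sinα = 482.9 kN/m
Resisting = 329.1 + 840.6·tan22.4° = 329.1 + 346.5 = 675.6 kN/m
FS = 675.6 / 482.9 = 1.399

FS = 1.40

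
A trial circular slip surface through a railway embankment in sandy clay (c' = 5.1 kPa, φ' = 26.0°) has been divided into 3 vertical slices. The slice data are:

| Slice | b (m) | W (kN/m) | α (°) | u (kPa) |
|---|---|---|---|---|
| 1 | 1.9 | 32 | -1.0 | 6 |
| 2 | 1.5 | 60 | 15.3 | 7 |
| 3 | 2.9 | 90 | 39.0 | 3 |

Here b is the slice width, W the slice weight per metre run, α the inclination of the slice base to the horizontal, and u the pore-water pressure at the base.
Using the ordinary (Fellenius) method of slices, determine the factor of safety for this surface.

FS = 1.37

Ordinary method of slices: FS = Σ[c'·Δl_i + (W_i cosα_i − u_i·Δl_i)·tanφ'] / Σ W_i sinα_i, with Δl_i = b_i / cosα_i.
Slice 1: Δl = 1.9/cos(-1.0°) = 1.900 m; N'_1 = 32·cos(-1.0°) − 6·1.900 = 20.6; c'Δl = 9.69; W sinα = -0.6
Slice 2: Δl = 1.5/cos15.3° = 1.555 m; N'_2 = 60·cos15.3° − 7·1.555 = 47.0; c'Δl = 7.93; W sinα = 15.8
Slice 3: Δl = 2.9/cos39.0° = 3.732 m; N'_3 = 90·cos39.0° − 3·3.732 = 58.7; c'Δl = 19.03; W sinα = 56.6
Σc'Δl = 36.7 kN/m; ΣN' = 126.3 kN/m; ΣW sinα = 71.9 kN/m
Resisting = 36.7 + 126.3·tan26.0° = 36.7 + 61.6 = 98.3 kN/m
FS = 98.3 / 71.9 = 1.366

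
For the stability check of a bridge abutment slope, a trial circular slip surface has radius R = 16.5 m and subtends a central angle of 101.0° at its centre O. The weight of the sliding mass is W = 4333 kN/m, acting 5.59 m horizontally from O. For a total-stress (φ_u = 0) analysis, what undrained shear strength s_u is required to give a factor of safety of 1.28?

s_u = 64.6 kPa

FS = s_u·L_a·R / (W·d), so s_u = FS·W·d / (L_a·R).
Arc length L_a = R·θ = 16.5·(101.0°·π/180) = 16.5·1.7628 = 29.09 m
s_u = 1.28·4333·5.59 / (29.09·16.5) = 31003.5 / 479.92 = 64.60 kPa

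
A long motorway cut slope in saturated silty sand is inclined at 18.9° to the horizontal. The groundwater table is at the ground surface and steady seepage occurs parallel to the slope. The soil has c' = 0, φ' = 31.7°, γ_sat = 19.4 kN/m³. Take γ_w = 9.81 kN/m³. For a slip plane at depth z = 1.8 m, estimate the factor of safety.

With seepage parallel to the slope and the water table at the surface, the effective normal stress on the slip plane uses the buoyant unit weight γ' = γ_sat − γ_w while the driving shear stress uses γ_sat:
FS = [c' + γ' z cos²β tanφ'] / [γ_sat z sinβ cosβ]
(For c' = 0 this reduces to FS = (γ'/γ_sat)·tanφ'/tanβ.)
γ' = 19.4 − 9.81 = 9.59 kN/m³
Numerator = 0.0 + 9.59·1.8·cos²18.9°·tan31.7° = 0.0 + 9.59·1.8·0.8951·0.6176 = 9.543 kPa
Denominator = 19.4·1.8·sin18.9°·cos18.9° = 19.4·1.8·0.3239·0.9461 = 10.701 kPa
FS = 9.543 / 10.701 = 0.892

FS = 0.89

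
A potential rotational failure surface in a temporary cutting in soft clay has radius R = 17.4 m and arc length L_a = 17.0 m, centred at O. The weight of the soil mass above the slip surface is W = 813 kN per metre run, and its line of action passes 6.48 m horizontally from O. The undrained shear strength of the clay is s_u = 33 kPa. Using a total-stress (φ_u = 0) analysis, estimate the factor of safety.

FS = 1.85

Taking moments about the centre O, the resisting moment is provided by the undrained shear strength acting along the arc:
M_R = s_u·L_a·R = 33·17.00·17.4 = 9761.4 kN·m/m
M_D = W·d = 813·6.48 = 5268.2 kN·m/m
FS = M_R / M_D = 9761.4 / 5268.2 = 1.853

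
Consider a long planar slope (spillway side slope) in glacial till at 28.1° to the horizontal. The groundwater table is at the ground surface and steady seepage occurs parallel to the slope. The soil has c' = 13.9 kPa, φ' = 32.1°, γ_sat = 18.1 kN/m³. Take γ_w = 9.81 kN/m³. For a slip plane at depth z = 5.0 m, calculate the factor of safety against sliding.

FS = 0.91

With seepage parallel to the slope and the water table at the surface, the effective normal stress on the slip plane uses the buoyant unit weight γ' = γ_sat − γ_w while the driving shear stress uses γ_sat:
FS = [c' + γ' z cos²β tanφ'] / [γ_sat z sinβ cosβ]
γ' = 18.1 − 9.81 = 8.29 kN/m³
Numerator = 13.9 + 8.29·5.0·cos²28.1°·tan32.1° = 13.9 + 8.29·5.0·0.7781·0.6273 = 34.133 kPa
Denominator = 18.1·5.0·sin28.1°·cos28.1° = 18.1·5.0·0.4710·0.8821 = 37.602 kPa
FS = 34.133 / 37.602 = 0.908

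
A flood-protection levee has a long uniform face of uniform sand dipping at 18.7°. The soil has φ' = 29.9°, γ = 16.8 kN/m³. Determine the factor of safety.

For a dry cohesionless infinite slope the factor of safety is FS = tanφ' / tanβ.
FS = tan29.9° / tan18.7° = 0.5750 / 0.3385 = 1.699

FS = 1.70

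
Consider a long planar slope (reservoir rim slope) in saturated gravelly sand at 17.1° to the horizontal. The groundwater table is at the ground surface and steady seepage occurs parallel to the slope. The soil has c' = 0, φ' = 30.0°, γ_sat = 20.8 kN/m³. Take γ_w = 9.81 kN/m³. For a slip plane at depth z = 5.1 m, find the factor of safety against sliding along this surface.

FS = 0.99

With seepage parallel to the slope and the water table at the surface, the effective normal stress on the slip plane uses the buoyant unit weight γ' = γ_sat − γ_w while the driving shear stress uses γ_sat:
FS = [c' + γ' z cos²β tanφ'] / [γ_sat z sinβ cosβ]
(For c' = 0 this reduces to FS = (γ'/γ_sat)·tanφ'/tanβ.)
γ' = 20.8 − 9.81 = 10.99 kN/m³
Numerator = 0.0 + 10.99·5.1·cos²17.1°·tan30.0° = 0.0 + 10.99·5.1·0.9135·0.5774 = 29.562 kPa
Denominator = 20.8·5.1·sin17.1°·cos17.1° = 20.8·5.1·0.2940·0.9558 = 29.813 kPa
FS = 29.562 / 29.813 = 0.992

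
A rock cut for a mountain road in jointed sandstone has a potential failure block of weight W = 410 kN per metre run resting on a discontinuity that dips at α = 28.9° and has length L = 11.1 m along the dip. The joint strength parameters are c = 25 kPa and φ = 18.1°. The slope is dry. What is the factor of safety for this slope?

FS = 1.99

Resolving the block weight along and normal to the plane and applying the Mohr–Coulomb strength on the joint:
N' = W cosα = 410·cos28.9° = 358.9 kN/m
Driving force T = W sinα = 410·sin28.9° = 198.1 kN/m
Resisting force R = c·L + N'·tanφ = 25·11.1 + 358.9·tan18.1° = 277.5 + 117.3 = 394.8 kN/m
FS = R / T = 394.8 / 198.1 = 1.993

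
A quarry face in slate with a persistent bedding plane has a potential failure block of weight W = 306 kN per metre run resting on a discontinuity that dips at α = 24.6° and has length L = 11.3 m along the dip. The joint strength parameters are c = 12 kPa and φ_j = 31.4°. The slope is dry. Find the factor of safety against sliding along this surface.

FS = 2.40

Resolving the block weight along and normal to the plane and applying the Mohr–Coulomb strength on the joint:
N' = W cosα = 306·cos24.6° = 278.2 kN/m
Driving force T = W sinα = 306·sin24.6° = 127.4 kN/m
Resisting force R = c·L + N'·tanφ_j = 12·11.3 + 278.2·tan31.4° = 135.6 + 169.8 = 305.4 kN/m
FS = R / T = 305.4 / 127.4 = 2.398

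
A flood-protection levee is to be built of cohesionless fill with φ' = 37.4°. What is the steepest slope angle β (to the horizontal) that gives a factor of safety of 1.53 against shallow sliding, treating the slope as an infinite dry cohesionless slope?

For an infinite dry cohesionless slope FS = tanφ'/tanβ, so tanβ = tanφ' / FS.
tanβ = tan37.4° / 1.53 = 0.7646 / 1.53 = 0.4997
β = arctan(0.4997) = 26.55°

β = 26.6°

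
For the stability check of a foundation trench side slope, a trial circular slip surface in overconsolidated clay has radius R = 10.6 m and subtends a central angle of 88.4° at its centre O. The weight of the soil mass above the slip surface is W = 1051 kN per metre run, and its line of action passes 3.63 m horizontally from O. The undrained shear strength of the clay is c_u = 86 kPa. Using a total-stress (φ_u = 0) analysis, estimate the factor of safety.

FS = 3.91

Taking moments about the centre O, the resisting moment is provided by the undrained shear strength acting along the arc:
Arc length L_a = R·θ = 10.6·(88.4°·π/180) = 10.6·1.5429 = 16.35 m
M_R = c_u·L_a·R = 86·16.35·10.6 = 14908.7 kN·m/m
M_D = W·d = 1051·3.63 = 3815.1 kN·m/m
FS = M_R / M_D = 14908.7 / 3815.1 = 3.908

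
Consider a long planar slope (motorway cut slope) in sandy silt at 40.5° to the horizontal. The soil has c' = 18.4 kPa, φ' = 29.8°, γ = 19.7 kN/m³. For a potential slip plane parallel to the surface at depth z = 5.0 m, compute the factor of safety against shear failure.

For an infinite slope with a slip plane parallel to the surface (no pore pressure): FS = [c' + γz cos²β tanφ'] / [γz sinβ cosβ].
γz = 19.7·5.0 = 98.50 kN/m²
Numerator = 18.4 + 98.50·cos²40.5°·tan29.8° = 18.4 + 98.50·0.5782·0.5727 = 51.018 kPa
Denominator = 98.50·sin40.5°·cos40.5° = 98.50·0.6494·0.7604 = 48.644 kPa
FS = 51.018 / 48.644 = 1.049

FS = 1.05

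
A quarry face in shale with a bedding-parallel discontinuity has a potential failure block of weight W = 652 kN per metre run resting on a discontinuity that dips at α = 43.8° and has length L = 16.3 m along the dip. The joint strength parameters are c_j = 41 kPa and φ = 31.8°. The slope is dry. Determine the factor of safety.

Resolving the block weight along and normal to the plane and applying the Mohr–Coulomb strength on the joint:
N' = W cosα = 652·cos43.8° = 470.6 kN/m
Driving force T = W sinα = 652·sin43.8° = 451.3 kN/m
Resisting force R = c_j·L + N'·tanφ = 41·16.3 + 470.6·tan31.8° = 668.3 + 291.8 = 960.1 kN/m
FS = R / T = 960.1 / 451.3 = 2.127

FS = 2.13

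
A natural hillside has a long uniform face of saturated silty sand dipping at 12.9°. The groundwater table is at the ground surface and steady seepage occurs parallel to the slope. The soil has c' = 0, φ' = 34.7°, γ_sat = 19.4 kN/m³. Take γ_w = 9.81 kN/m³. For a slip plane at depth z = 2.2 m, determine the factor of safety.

With seepage parallel to the slope and the water table at the surface, the effective normal stress on the slip plane uses the buoyant unit weight γ' = γ_sat − γ_w while the driving shear stress uses γ_sat:
FS = [c' + γ' z cos²β tanφ'] / [γ_sat z sinβ cosβ]
(For c' = 0 this reduces to FS = (γ'/γ_sat)·tanφ'/tanβ.)
γ' = 19.4 − 9.81 = 9.59 kN/m³
Numerator = 0.0 + 9.59·2.2·cos²12.9°·tan34.7° = 0.0 + 9.59·2.2·0.9502·0.6924 = 13.881 kPa
Denominator = 19.4·2.2·sin12.9°·cos12.9° = 19.4·2.2·0.2233·0.9748 = 9.288 kPa
FS = 13.881 / 9.288 = 1.495

FS = 1.49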